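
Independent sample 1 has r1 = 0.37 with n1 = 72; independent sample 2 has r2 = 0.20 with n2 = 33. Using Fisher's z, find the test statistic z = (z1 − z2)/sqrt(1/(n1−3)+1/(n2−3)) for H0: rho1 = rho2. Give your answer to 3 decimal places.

z1 = atanh(0.37) = 0.388423,  z2 = atanh(0.20) = 0.202733
SE = √(1/(n1−3) + 1/(n2−3)) = √(1/69 + 1/30) = √(0.0144928 + 0.0333333) = √0.0478261 = 0.218692
z = (z1 − z2)/SE = (0.388423 − 0.202733) / 0.218692 = 0.185690 / 0.218692 = 0.849

0.849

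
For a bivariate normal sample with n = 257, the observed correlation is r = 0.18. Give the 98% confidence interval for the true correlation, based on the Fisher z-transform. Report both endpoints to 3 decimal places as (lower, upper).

(0.036, 0.317)

Fisher z: z_r = atanh(r) = ½·ln((1+0.18)/(1−0.18)) = 0.181983
SE(z) = 1/√(n−3) = 1/√254 = 0.062746
98% ⇒ z* = 2.326; margin = 2.326·0.062746 = 0.145947
CI on z-scale: (0.036036, 0.327930)
Back-transform: tanh(0.036036) = 0.036020, tanh(0.327930) = 0.316660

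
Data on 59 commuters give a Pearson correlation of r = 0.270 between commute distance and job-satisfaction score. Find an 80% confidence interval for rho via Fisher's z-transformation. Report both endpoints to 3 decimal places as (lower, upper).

Fisher z: z_r = atanh(r) = ½·ln((1+0.270)/(1−0.270)) = 0.276864
SE(z) = 1/√(n−3) = 1/√56 = 0.133631
80% ⇒ z* = 1.282; margin = 1.282·0.133631 = 0.171315
CI on z-scale: (0.105549, 0.448179)
Back-transform: tanh(0.105549) = 0.105159, tanh(0.448179) = 0.420401

(0.105, 0.420)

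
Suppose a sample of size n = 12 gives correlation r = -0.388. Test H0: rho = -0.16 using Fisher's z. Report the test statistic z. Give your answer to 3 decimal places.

-0.744

z_r = atanh(-0.388) = -0.409443,  z_0 = atanh(-0.16) = -0.161387
SE = 1/√(n−3) = 1/√9 = 0.333333
z = (z_r − z_0)/SE = (-0.409443 − (-0.161387)) / 0.333333 = -0.248056 / 0.333333 = -0.744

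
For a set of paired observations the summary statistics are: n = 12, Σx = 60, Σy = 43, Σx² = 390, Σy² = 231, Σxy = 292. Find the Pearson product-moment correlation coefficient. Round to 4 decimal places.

S_xy = nΣxy − ΣxΣy = 12·292 − 60·43 = 3504 − 2580 = 924
S_xx = nΣx² − (Σx)² = 12·390 − 60² = 4680 − 3600 = 1080
S_yy = nΣy² − (Σy)² = 12·231 − 43² = 2772 − 1849 = 923
r = S_xy / √(S_xx·S_yy) = 924 / √(1080·923) = 924 / √996840 = 924 / 998.4187 = 0.9255

0.9255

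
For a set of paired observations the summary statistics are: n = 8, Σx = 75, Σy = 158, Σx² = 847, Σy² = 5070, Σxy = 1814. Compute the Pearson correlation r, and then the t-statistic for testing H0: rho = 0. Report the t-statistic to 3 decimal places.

S_xy = nΣxy − ΣxΣy = 8·1814 − 75·158 = 14512 − 11850 = 2662
S_xx = nΣx² − (Σx)² = 8·847 − 75² = 6776 − 5625 = 1151
S_yy = nΣy² − (Σy)² = 8·5070 − 158² = 40560 − 24964 = 15596
r = S_xy / √(S_xx·S_yy) = 2662 / √(1151·15596) = 2662 / √17950996 = 2662 / 4236.8616 = 0.6283
t = r·√(n−2)/√(1−r²) = 0.6283·√6 / √(1−0.394761) = 1.539014 / 0.777971 = 1.978

1.978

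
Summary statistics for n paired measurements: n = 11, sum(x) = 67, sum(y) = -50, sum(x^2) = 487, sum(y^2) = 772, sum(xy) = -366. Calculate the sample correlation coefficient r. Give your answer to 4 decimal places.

Numerator: nΣxy − (Σx)(Σy) = 11·(-366) − (67)(-50) = -676
Denominator: √[(nΣx²−(Σx)²)(nΣy²−(Σy)²)]
  nΣx²−(Σx)² = 11·487 − 4489 = 868;  nΣy²−(Σy)² = 11·772 − 2500 = 5992
  √(868·5992) = √5201056 = 2280.5824
r = -676 / 2280.5824 = -0.2964

-0.2964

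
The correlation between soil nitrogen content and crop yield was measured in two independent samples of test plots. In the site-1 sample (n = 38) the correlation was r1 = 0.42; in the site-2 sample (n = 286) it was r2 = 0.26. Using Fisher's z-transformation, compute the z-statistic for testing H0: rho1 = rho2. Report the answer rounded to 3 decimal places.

1.013

Fisher z-transforms: z1 = atanh(0.42) = 0.447692, z2 = atanh(0.26) = 0.266108; difference d = 0.181584
Var(d) = 1/35 + 1/283 = 0.0285714 + 0.0035336 = 0.0321050
z = d/√Var(d) = 0.181584 / √0.0321050 = 0.181584 / 0.179179 = 1.013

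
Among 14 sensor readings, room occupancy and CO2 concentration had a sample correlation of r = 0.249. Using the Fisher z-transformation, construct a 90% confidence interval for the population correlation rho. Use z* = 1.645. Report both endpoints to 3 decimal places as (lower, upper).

(-0.237, 0.635)

Fisher z: z_r = atanh(r) = ½·ln((1+0.249)/(1−0.249)) = 0.254346
SE(z) = 1/√(n−3) = 1/√11 = 0.301511
90% ⇒ z* = 1.645; margin = 1.645·0.301511 = 0.495986
CI on z-scale: (-0.241640, 0.750332)
Back-transform: tanh(-0.241640) = -0.237044, tanh(0.750332) = 0.635347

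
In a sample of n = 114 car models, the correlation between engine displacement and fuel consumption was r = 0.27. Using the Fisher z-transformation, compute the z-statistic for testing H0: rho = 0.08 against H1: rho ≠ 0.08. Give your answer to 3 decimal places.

2.072

z_r = atanh(0.27) = 0.276864,  z_0 = atanh(0.08) = 0.080171
SE = 1/√(n−3) = 1/√111 = 0.094916
z = (z_r − z_0)/SE = (0.276864 − 0.080171) / 0.094916 = 0.196693 / 0.094916 = 2.072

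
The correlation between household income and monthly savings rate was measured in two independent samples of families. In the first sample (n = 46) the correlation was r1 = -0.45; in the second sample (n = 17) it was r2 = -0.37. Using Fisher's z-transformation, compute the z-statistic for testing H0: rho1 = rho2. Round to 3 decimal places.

z1 = atanh(-0.45) = -0.484700,  z2 = atanh(-0.37) = -0.388423
SE = √(1/(n1−3) + 1/(n2−3)) = √(1/43 + 1/14) = √(0.0232558 + 0.0714286) = √0.0946844 = 0.307708
z = (z1 − z2)/SE = (-0.484700 − (-0.388423)) / 0.307708 = -0.096277 / 0.307708 = -0.313

-0.313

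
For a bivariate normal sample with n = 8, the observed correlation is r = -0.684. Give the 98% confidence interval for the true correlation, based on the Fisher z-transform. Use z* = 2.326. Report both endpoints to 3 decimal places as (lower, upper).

(-0.954, 0.201)

z_r = atanh(-0.684) = -0.836592;  SE = 1/√(n−3) = 1/√5 = 0.447214
z-limits: -0.836592 ± 2.326·0.447214 = -0.836592 ± 1.040220 = [-1.876812, 0.203628]
ρ-limits: (tanh -1.876812, tanh 0.203628) = (-0.954, 0.201)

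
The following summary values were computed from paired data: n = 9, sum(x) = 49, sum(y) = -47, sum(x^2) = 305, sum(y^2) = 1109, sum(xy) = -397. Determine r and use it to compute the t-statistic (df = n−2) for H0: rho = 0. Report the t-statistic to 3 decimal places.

Numerator: nΣxy − (Σx)(Σy) = 9·(-397) − (49)(-47) = -1270
Denominator: √[(nΣx²−(Σx)²)(nΣy²−(Σy)²)]
  nΣx²−(Σx)² = 9·305 − 2401 = 344;  nΣy²−(Σy)² = 9·1109 − 2209 = 7772
  √(344·7772) = √2673568 = 1635.1049
r = -1270 / 1635.1049 = -0.7767
t = r·√(n−2)/√(1−r²) = -0.7767·√7 / √(1−0.603263) = -2.054955 / 0.629871 = -3.263

-3.263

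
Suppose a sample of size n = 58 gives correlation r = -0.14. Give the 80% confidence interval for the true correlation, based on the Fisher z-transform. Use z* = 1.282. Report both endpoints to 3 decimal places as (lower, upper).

(-0.304, 0.032)

z_r = atanh(-0.14) = -0.140926;  SE = 1/√(n−3) = 1/√55 = 0.134840
z-limits: -0.140926 ± 1.282·0.134840 = -0.140926 ± 0.172865 = [-0.313791, 0.031939]
ρ-limits: (tanh -0.313791, tanh 0.031939) = (-0.304, 0.032)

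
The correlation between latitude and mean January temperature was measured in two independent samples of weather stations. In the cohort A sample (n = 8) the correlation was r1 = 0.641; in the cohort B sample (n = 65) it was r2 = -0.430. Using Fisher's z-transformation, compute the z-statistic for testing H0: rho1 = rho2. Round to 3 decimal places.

2.624

z1 = atanh(0.641) = 0.759869,  z2 = atanh(-0.430) = -0.459897
SE = √(1/(n1−3) + 1/(n2−3)) = √(1/5 + 1/62) = √(0.2000000 + 0.0161290) = √0.2161290 = 0.464897
z = (z1 − z2)/SE = (0.759869 − (-0.459897)) / 0.464897 = 1.219766 / 0.464897 = 2.624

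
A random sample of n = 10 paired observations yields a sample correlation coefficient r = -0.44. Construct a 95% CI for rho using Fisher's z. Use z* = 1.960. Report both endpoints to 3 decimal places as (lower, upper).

(-0.838, 0.262)

z_r = atanh(-0.44) = -0.472231;  SE = 1/√(n−3) = 1/√7 = 0.377964
z-limits: -0.472231 ± 1.960·0.377964 = -0.472231 ± 0.740809 = [-1.213040, 0.268578]
ρ-limits: (tanh -1.213040, tanh 0.268578) = (-0.838, 0.262)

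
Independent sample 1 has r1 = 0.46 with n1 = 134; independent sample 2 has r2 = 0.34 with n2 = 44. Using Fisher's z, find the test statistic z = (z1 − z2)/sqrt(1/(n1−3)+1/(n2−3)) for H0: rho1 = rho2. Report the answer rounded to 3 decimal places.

0.800

z1 = atanh(0.46) = 0.497311,  z2 = atanh(0.34) = 0.354093
SE = √(1/(n1−3) + 1/(n2−3)) = √(1/131 + 1/41) = √(0.0076336 + 0.0243902) = √0.0320238 = 0.178952
z = (z1 − z2)/SE = (0.497311 − 0.354093) / 0.178952 = 0.143218 / 0.178952 = 0.800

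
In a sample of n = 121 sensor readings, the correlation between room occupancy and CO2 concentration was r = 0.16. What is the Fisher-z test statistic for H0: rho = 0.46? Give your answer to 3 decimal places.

z_r = atanh(0.16) = 0.161387,  z_0 = atanh(0.46) = 0.497311
SE = 1/√(n−3) = 1/√118 = 0.092057
z = (z_r − z_0)/SE = (0.161387 − 0.497311) / 0.092057 = -0.335924 / 0.092057 = -3.649

-3.649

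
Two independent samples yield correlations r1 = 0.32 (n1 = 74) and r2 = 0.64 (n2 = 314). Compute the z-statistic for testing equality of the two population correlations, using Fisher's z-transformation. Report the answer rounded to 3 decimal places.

z1 = atanh(0.32) = 0.331647,  z2 = atanh(0.64) = 0.758174
SE = √(1/(n1−3) + 1/(n2−3)) = √(1/71 + 1/311) = √(0.0140845 + 0.0032154) = √0.0172999 = 0.131529
z = (z1 − z2)/SE = (0.331647 − 0.758174) / 0.131529 = -0.426527 / 0.131529 = -3.243

-3.243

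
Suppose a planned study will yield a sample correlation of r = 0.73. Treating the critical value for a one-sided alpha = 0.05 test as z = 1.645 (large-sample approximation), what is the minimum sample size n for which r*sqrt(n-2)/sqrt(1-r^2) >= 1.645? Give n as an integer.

Need r·√(n−2)/√(1−r²) ≥ 1.645
√(n−2) ≥ 1.645·√(1−0.5329) / 0.73 = 1.645·0.683447 / 0.73 = 1.5401
n−2 ≥ 2.3719  ⇒  n ≥ 4.3719
Smallest integer n = 5

5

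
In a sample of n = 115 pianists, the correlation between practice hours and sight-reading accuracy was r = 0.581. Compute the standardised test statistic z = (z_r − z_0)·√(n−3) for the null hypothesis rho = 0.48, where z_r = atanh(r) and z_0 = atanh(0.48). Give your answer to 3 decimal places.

z_r = atanh(0.581) = 0.663971,  z_0 = atanh(0.48) = 0.522984
SE = 1/√(n−3) = 1/√112 = 0.094491
z = (z_r − z_0)/SE = (0.663971 − 0.522984) / 0.094491 = 0.140987 / 0.094491 = 1.492

1.492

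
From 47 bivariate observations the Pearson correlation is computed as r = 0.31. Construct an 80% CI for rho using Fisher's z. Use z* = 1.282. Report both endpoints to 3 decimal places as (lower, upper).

z_r = atanh(0.31) = 0.320545;  SE = 1/√(n−3) = 1/√44 = 0.150756
z-limits: 0.320545 ± 1.282·0.150756 = 0.320545 ± 0.193269 = [0.127276, 0.513814]
ρ-limits: (tanh 0.127276, tanh 0.513814) = (0.127, 0.473)

(0.127, 0.473)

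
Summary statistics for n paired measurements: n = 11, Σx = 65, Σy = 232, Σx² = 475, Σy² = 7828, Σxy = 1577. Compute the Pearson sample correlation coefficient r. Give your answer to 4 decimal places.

0.3990

Numerator: nΣxy − (Σx)(Σy) = 11·1577 − (65)(232) = 2267
Denominator: √[(nΣx²−(Σx)²)(nΣy²−(Σy)²)]
  nΣx²−(Σx)² = 11·475 − 4225 = 1000;  nΣy²−(Σy)² = 11·7828 − 53824 = 32284
  √(1000·32284) = √32284000 = 5681.9011
r = 2267 / 5681.9011 = 0.3990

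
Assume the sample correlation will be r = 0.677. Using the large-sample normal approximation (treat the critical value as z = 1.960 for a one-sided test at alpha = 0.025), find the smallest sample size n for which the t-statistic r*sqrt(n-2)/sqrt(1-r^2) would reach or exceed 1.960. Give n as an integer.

7

r√(n−2)/√(1−r²) ≥ 1.960  ⇔  n−2 ≥ (1.960)²·(1−r²)/r²
(1−r²)/r² = (1−0.458329)/0.458329 = 1.1818
n ≥ 2 + 3.8416·1.1818 = 2 + 4.5400 = 6.5400
⌈6.5400⌉ = 7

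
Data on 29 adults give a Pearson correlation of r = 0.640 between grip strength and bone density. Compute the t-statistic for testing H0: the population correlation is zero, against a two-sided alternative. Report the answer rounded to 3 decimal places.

t = r·√(n−2) / √(1−r²) with r = 0.640, n = 29
  = 0.640·√27 / √(1 − 0.409600)
  = 0.640·5.196152 / 0.768375
  = 3.325537 / 0.768375 = 4.328

4.328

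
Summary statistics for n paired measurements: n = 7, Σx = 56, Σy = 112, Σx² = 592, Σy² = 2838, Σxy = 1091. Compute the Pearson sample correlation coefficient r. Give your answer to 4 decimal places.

Numerator: nΣxy − (Σx)(Σy) = 7·1091 − (56)(112) = 1365
Denominator: √[(nΣx²−(Σx)²)(nΣy²−(Σy)²)]
  nΣx²−(Σx)² = 7·592 − 3136 = 1008;  nΣy²−(Σy)² = 7·2838 − 12544 = 7322
  √(1008·7322) = √7380576 = 2716.7216
r = 1365 / 2716.7216 = 0.5024

0.5024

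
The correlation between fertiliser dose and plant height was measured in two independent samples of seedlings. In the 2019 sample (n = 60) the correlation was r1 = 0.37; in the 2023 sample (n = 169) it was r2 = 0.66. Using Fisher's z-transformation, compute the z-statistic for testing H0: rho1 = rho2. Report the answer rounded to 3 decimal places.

-2.634

z1 = atanh(0.37) = 0.388423,  z2 = atanh(0.66) = 0.792814
SE = √(1/(n1−3) + 1/(n2−3)) = √(1/57 + 1/166) = √(0.0175439 + 0.0060241) = √0.0235680 = 0.153519
z = (z1 − z2)/SE = (0.388423 − 0.792814) / 0.153519 = -0.404391 / 0.153519 = -2.634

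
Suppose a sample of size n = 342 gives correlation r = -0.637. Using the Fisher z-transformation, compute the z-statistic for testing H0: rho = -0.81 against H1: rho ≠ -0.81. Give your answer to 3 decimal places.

z_r = atanh(-0.637) = -0.753109,  z_0 = atanh(-0.81) = -1.127029
SE = 1/√(n−3) = 1/√339 = 0.054313
z = (z_r − z_0)/SE = (-0.753109 − (-1.127029)) / 0.054313 = 0.373920 / 0.054313 = 6.885

6.885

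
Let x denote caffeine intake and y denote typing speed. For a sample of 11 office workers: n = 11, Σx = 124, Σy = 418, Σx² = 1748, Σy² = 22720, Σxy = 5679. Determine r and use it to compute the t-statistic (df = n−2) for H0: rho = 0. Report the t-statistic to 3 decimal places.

S_xy = nΣxy − ΣxΣy = 11·5679 − 124·418 = 62469 − 51832 = 10637
S_xx = nΣx² − (Σx)² = 11·1748 − 124² = 19228 − 15376 = 3852
S_yy = nΣy² − (Σy)² = 11·22720 − 418² = 249920 − 174724 = 75196
r = S_xy / √(S_xx·S_yy) = 10637 / √(3852·75196) = 10637 / √289654992 = 10637 / 17019.2536 = 0.6250
t = r·√(n−2)/√(1−r²) = 0.6250·√9 / √(1−0.390625) = 1.875000 / 0.780625 = 2.402

2.402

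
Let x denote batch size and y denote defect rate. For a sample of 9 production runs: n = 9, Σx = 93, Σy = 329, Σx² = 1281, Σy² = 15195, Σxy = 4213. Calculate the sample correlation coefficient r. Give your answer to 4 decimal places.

Numerator: nΣxy − (Σx)(Σy) = 9·4213 − (93)(329) = 7320
Denominator: √[(nΣx²−(Σx)²)(nΣy²−(Σy)²)]
  nΣx²−(Σx)² = 9·1281 − 8649 = 2880;  nΣy²−(Σy)² = 9·15195 − 108241 = 28514
  √(2880·28514) = √82120320 = 9062.0263
r = 7320 / 9062.0263 = 0.8078

0.8078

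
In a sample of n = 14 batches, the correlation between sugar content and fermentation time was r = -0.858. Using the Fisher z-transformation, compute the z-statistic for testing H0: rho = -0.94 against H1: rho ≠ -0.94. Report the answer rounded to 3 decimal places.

1.500

Fisher z: atanh(-0.858) = -1.285714, atanh(-0.94) = -1.738049
z = (z_r − z_0)·√(n−3) = (-1.285714 − (-1.738049))·√11 = 0.452335 · 3.316625 = 1.500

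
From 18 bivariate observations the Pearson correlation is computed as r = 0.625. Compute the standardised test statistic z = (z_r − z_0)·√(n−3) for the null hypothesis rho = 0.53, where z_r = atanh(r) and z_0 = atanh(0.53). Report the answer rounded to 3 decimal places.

Fisher z: atanh(0.625) = 0.733169, atanh(0.53) = 0.590145
z = (z_r − z_0)·√(n−3) = (0.733169 − 0.590145)·√15 = 0.143024 · 3.872983 = 0.554

0.554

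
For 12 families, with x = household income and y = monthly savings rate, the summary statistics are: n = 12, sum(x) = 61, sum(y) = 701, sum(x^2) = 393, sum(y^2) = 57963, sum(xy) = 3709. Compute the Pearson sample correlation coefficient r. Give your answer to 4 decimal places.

0.1226

Numerator: nΣxy − (Σx)(Σy) = 12·3709 − (61)(701) = 1747
Denominator: √[(nΣx²−(Σx)²)(nΣy²−(Σy)²)]
  nΣx²−(Σx)² = 12·393 − 3721 = 995;  nΣy²−(Σy)² = 12·57963 − 491401 = 204155
  √(995·204155) = √203134225 = 14252.5164
r = 1747 / 14252.5164 = 0.1226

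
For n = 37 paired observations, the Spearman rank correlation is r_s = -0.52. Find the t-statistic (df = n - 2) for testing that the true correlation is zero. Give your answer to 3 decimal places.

1 − r_s² = 1 − 0.2704 = 0.7296;  √(1−r_s²) = 0.854166
√(n−2) = √35 = 5.916080
t = r_s·√(n−2)/√(1−r_s²) = -0.52 · 5.916080 / 0.854166 = -3.602

-3.602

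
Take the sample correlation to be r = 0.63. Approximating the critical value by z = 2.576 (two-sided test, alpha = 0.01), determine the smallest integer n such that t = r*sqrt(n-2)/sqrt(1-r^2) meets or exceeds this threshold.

Need r·√(n−2)/√(1−r²) ≥ 2.576
√(n−2) ≥ 2.576·√(1−0.3969) / 0.63 = 2.576·0.776595 / 0.63 = 3.1754
n−2 ≥ 10.0832  ⇒  n ≥ 12.0832
Smallest integer n = 13

13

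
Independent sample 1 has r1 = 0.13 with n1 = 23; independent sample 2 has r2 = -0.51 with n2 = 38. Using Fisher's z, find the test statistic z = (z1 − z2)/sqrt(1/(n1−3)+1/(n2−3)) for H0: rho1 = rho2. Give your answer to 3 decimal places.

Fisher z-transforms: z1 = atanh(0.13) = 0.130740, z2 = atanh(-0.51) = -0.562730; difference d = 0.693470
Var(d) = 1/20 + 1/35 = 0.0500000 + 0.0285714 = 0.0785714
z = d/√Var(d) = 0.693470 / √0.0785714 = 0.693470 / 0.280306 = 2.474

2.474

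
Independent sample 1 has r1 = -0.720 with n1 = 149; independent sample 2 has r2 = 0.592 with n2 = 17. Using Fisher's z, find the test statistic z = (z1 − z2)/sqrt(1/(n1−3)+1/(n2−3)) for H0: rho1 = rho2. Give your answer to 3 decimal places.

-5.677

z1 = atanh(-0.720) = -0.907645,  z2 = atanh(0.592) = 0.680740
SE = √(1/(n1−3) + 1/(n2−3)) = √(1/146 + 1/14) = √(0.0068493 + 0.0714286) = √0.0782779 = 0.279782
z = (z1 − z2)/SE = (-0.907645 − 0.680740) / 0.279782 = -1.588385 / 0.279782 = -5.677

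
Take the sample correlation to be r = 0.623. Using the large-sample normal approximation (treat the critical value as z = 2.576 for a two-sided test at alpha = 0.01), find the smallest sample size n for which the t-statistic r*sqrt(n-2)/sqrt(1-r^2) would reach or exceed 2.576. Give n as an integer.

r√(n−2)/√(1−r²) ≥ 2.576  ⇔  n−2 ≥ (2.576)²·(1−r²)/r²
(1−r²)/r² = (1−0.388129)/0.388129 = 1.5765
n ≥ 2 + 6.635776·1.5765 = 2 + 10.4613 = 12.4613
⌈12.4613⌉ = 13

13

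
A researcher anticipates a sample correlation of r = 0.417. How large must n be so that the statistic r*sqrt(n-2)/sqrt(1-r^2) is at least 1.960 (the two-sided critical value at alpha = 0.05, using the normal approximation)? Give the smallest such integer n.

21

r√(n−2)/√(1−r²) ≥ 1.960  ⇔  n−2 ≥ (1.960)²·(1−r²)/r²
(1−r²)/r² = (1−0.173889)/0.173889 = 4.7508
n ≥ 2 + 3.8416·4.7508 = 2 + 18.2507 = 20.2507
⌈20.2507⌉ = 21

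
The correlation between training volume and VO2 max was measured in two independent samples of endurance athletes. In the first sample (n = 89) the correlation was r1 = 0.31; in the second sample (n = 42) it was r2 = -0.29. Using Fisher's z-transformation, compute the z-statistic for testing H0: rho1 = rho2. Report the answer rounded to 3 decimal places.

3.207

z1 = atanh(0.31) = 0.320545,  z2 = atanh(-0.29) = -0.298566
SE = √(1/(n1−3) + 1/(n2−3)) = √(1/86 + 1/39) = √(0.0116279 + 0.0256410) = √0.0372689 = 0.193052
z = (z1 − z2)/SE = (0.320545 − (-0.298566)) / 0.193052 = 0.619111 / 0.193052 = 3.207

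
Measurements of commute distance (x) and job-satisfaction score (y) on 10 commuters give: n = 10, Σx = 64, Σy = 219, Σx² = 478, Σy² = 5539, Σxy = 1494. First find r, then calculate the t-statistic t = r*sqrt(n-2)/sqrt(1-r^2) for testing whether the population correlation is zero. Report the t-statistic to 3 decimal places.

Numerator: nΣxy − (Σx)(Σy) = 10·1494 − (64)(219) = 924
Denominator: √[(nΣx²−(Σx)²)(nΣy²−(Σy)²)]
  nΣx²−(Σx)² = 10·478 − 4096 = 684;  nΣy²−(Σy)² = 10·5539 − 47961 = 7429
  √(684·7429) = √5081436 = 2254.2041
r = 924 / 2254.2041 = 0.4099
t = r·√(n−2)/√(1−r²) = 0.4099·√8 / √(1−0.168018) = 1.159372 / 0.912130 = 1.271

1.271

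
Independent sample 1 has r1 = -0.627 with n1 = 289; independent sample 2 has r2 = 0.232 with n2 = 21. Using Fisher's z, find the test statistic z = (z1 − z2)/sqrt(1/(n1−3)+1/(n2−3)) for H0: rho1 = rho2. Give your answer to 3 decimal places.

-4.003

z1 = atanh(-0.627) = -0.736457,  z2 = atanh(0.232) = 0.236302
SE = √(1/(n1−3) + 1/(n2−3)) = √(1/286 + 1/18) = √(0.0034965 + 0.0555556) = √0.0590521 = 0.243006
z = (z1 − z2)/SE = (-0.736457 − 0.236302) / 0.243006 = -0.972759 / 0.243006 = -4.003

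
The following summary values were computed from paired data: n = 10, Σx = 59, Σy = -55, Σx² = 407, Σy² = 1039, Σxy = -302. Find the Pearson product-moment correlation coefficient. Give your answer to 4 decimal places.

0.1080

Numerator: nΣxy − (Σx)(Σy) = 10·(-302) − (59)(-55) = 225
Denominator: √[(nΣx²−(Σx)²)(nΣy²−(Σy)²)]
  nΣx²−(Σx)² = 10·407 − 3481 = 589;  nΣy²−(Σy)² = 10·1039 − 3025 = 7365
  √(589·7365) = √4337985 = 2082.7830
r = 225 / 2082.7830 = 0.1080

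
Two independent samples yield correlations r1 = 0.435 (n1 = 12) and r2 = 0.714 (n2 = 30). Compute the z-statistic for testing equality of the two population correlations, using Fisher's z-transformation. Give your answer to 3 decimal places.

z1 = atanh(0.435) = 0.466047,  z2 = atanh(0.714) = 0.895297
SE = √(1/(n1−3) + 1/(n2−3)) = √(1/9 + 1/27) = √(0.1111111 + 0.0370370) = √0.1481481 = 0.384900
z = (z1 − z2)/SE = (0.466047 − 0.895297) / 0.384900 = -0.429250 / 0.384900 = -1.115

-1.115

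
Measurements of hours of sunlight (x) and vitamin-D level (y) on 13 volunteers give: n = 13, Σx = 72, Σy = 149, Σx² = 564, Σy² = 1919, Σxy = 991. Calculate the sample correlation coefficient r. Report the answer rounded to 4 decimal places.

0.8873

S_xy = nΣxy − ΣxΣy = 13·991 − 72·149 = 12883 − 10728 = 2155
S_xx = nΣx² − (Σx)² = 13·564 − 72² = 7332 − 5184 = 2148
S_yy = nΣy² − (Σy)² = 13·1919 − 149² = 24947 − 22201 = 2746
r = S_xy / √(S_xx·S_yy) = 2155 / √(2148·2746) = 2155 / √5898408 = 2155 / 2428.6638 = 0.8873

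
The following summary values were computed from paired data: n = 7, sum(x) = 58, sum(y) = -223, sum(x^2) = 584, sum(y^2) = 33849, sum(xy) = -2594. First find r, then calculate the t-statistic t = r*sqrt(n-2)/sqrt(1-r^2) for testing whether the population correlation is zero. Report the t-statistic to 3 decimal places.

-1.123

Numerator: nΣxy − (Σx)(Σy) = 7·(-2594) − (58)(-223) = -5224
Denominator: √[(nΣx²−(Σx)²)(nΣy²−(Σy)²)]
  nΣx²−(Σx)² = 7·584 − 3364 = 724;  nΣy²−(Σy)² = 7·33849 − 49729 = 187214
  √(724·187214) = √135542936 = 11642.2908
r = -5224 / 11642.2908 = -0.4487
t = r·√(n−2)/√(1−r²) = -0.4487·√5 / √(1−0.201332) = -1.003324 / 0.893682 = -1.123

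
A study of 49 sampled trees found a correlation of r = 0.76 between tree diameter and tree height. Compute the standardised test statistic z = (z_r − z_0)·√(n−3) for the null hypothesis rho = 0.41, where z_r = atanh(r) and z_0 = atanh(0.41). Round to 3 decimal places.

z_r = atanh(0.76) = 0.996215,  z_0 = atanh(0.41) = 0.435611
SE = 1/√(n−3) = 1/√46 = 0.147442
z = (z_r − z_0)/SE = (0.996215 − 0.435611) / 0.147442 = 0.560604 / 0.147442 = 3.802

3.802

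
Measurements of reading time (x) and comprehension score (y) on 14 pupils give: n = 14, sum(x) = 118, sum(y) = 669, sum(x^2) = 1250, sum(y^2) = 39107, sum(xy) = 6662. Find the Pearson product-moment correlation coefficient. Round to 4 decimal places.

0.7578

S_xy = nΣxy − ΣxΣy = 14·6662 − 118·669 = 93268 − 78942 = 14326
S_xx = nΣx² − (Σx)² = 14·1250 − 118² = 17500 − 13924 = 3576
S_yy = nΣy² − (Σy)² = 14·39107 − 669² = 547498 − 447561 = 99937
r = S_xy / √(S_xx·S_yy) = 14326 / √(3576·99937) = 14326 / √357374712 = 14326 / 18904.3570 = 0.7578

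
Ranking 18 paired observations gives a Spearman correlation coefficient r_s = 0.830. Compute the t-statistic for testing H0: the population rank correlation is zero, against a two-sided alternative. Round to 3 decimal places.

t = r_s·√(n−2) / √(1−r_s²) with r_s = 0.830, n = 18
  = 0.830·√16 / √(1 − 0.688900)
  = 0.830·4.000000 / 0.557763
  = 3.320000 / 0.557763 = 5.952

5.952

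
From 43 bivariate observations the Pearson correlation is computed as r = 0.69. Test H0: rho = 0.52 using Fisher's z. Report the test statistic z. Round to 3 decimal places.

1.718

Fisher z: atanh(0.69) = 0.847956, atanh(0.52) = 0.576340
z = (z_r − z_0)·√(n−3) = (0.847956 − 0.576340)·√40 = 0.271616 · 6.324555 = 1.718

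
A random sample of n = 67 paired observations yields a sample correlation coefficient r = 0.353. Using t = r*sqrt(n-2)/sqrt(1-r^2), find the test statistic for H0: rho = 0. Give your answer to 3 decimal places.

3.042

1 − r² = 1 − 0.124609 = 0.875391;  √(1−r²) = 0.935623
√(n−2) = √65 = 8.062258
t = r·√(n−2)/√(1−r²) = 0.353 · 8.062258 / 0.935623 = 3.042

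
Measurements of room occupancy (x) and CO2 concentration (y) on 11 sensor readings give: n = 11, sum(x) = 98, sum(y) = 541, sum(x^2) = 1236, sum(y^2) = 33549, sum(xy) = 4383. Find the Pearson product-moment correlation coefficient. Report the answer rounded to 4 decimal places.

-0.2752

S_xy = nΣxy − ΣxΣy = 11·4383 − 98·541 = 48213 − 53018 = -4805
S_xx = nΣx² − (Σx)² = 11·1236 − 98² = 13596 − 9604 = 3992
S_yy = nΣy² − (Σy)² = 11·33549 − 541² = 369039 − 292681 = 76358
r = S_xy / √(S_xx·S_yy) = -4805 / √(3992·76358) = -4805 / √304821136 = -4805 / 17459.1276 = -0.2752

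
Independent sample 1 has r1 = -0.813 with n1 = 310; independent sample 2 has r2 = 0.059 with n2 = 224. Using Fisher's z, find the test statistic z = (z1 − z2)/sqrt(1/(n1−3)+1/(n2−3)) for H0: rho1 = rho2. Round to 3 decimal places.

Fisher z-transforms: z1 = atanh(-0.813) = -1.135815, z2 = atanh(0.059) = 0.059069; difference d = -1.194884
Var(d) = 1/307 + 1/221 = 0.0032573 + 0.0045249 = 0.0077822
z = d/√Var(d) = -1.194884 / √0.0077822 = -1.194884 / 0.088217 = -13.545

-13.545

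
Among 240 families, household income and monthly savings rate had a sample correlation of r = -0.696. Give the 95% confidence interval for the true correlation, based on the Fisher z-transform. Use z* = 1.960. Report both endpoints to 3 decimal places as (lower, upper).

z_r = atanh(-0.696) = -0.859500;  SE = 1/√(n−3) = 1/√237 = 0.064957
z-limits: -0.859500 ± 1.960·0.064957 = -0.859500 ± 0.127316 = [-0.986816, -0.732184]
ρ-limits: (tanh -0.986816, tanh -0.732184) = (-0.756, -0.624)

(-0.756, -0.624)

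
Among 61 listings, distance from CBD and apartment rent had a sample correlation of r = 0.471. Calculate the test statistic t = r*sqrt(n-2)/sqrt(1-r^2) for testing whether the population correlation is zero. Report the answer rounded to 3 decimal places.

4.101

1 − r² = 1 − 0.221841 = 0.778159;  √(1−r²) = 0.882133
√(n−2) = √59 = 7.681146
t = r·√(n−2)/√(1−r²) = 0.471 · 7.681146 / 0.882133 = 4.101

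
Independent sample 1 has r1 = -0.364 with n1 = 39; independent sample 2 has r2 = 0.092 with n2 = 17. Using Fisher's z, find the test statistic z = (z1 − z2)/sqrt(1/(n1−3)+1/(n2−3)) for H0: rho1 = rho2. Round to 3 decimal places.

z1 = atanh(-0.364) = -0.381489,  z2 = atanh(0.092) = 0.092261
SE = √(1/(n1−3) + 1/(n2−3)) = √(1/36 + 1/14) = √(0.0277778 + 0.0714286) = √0.0992064 = 0.314970
z = (z1 − z2)/SE = (-0.381489 − 0.092261) / 0.314970 = -0.473750 / 0.314970 = -1.504

-1.504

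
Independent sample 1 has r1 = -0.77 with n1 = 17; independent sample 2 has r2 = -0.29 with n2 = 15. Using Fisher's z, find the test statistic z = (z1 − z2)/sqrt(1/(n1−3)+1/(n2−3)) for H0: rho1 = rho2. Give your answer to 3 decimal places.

-1.835

z1 = atanh(-0.77) = -1.020328,  z2 = atanh(-0.29) = -0.298566
SE = √(1/(n1−3) + 1/(n2−3)) = √(1/14 + 1/12) = √(0.0714286 + 0.0833333) = √0.1547619 = 0.393398
z = (z1 − z2)/SE = (-1.020328 − (-0.298566)) / 0.393398 = -0.721762 / 0.393398 = -1.835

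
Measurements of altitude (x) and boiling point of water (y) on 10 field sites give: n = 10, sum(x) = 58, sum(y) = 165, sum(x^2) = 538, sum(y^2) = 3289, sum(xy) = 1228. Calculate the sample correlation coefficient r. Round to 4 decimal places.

Numerator: nΣxy − (Σx)(Σy) = 10·1228 − (58)(165) = 2710
Denominator: √[(nΣx²−(Σx)²)(nΣy²−(Σy)²)]
  nΣx²−(Σx)² = 10·538 − 3364 = 2016;  nΣy²−(Σy)² = 10·3289 − 27225 = 5665
  √(2016·5665) = √11420640 = 3379.4437
r = 2710 / 3379.4437 = 0.8019

0.8019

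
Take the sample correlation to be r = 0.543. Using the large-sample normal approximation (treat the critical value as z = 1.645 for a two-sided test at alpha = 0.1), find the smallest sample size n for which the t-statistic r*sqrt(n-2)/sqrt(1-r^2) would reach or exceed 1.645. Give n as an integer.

9

Need r·√(n−2)/√(1−r²) ≥ 1.645
√(n−2) ≥ 1.645·√(1−0.294849) / 0.543 = 1.645·0.839733 / 0.543 = 2.5439
n−2 ≥ 6.4714  ⇒  n ≥ 8.4714
Smallest integer n = 9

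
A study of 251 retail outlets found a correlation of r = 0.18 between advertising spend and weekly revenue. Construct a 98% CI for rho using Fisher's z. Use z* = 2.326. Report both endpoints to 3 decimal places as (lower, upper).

Fisher z: z_r = atanh(r) = ½·ln((1+0.18)/(1−0.18)) = 0.181983
SE(z) = 1/√(n−3) = 1/√248 = 0.063500
98% ⇒ z* = 2.326; margin = 2.326·0.063500 = 0.147701
CI on z-scale: (0.034282, 0.329684)
Back-transform: tanh(0.034282) = 0.034269, tanh(0.329684) = 0.318237

(0.034, 0.318)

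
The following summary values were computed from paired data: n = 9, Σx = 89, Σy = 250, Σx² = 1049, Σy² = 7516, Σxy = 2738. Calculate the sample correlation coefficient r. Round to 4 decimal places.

0.8554

Numerator: nΣxy − (Σx)(Σy) = 9·2738 − (89)(250) = 2392
Denominator: √[(nΣx²−(Σx)²)(nΣy²−(Σy)²)]
  nΣx²−(Σx)² = 9·1049 − 7921 = 1520;  nΣy²−(Σy)² = 9·7516 − 62500 = 5144
  √(1520·5144) = √7818880 = 2796.2260
r = 2392 / 2796.2260 = 0.8554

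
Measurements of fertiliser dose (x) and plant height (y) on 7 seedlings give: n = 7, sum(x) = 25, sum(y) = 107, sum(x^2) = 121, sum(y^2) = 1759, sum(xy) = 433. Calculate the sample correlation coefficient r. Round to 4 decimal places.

0.8129

Numerator: nΣxy − (Σx)(Σy) = 7·433 − (25)(107) = 356
Denominator: √[(nΣx²−(Σx)²)(nΣy²−(Σy)²)]
  nΣx²−(Σx)² = 7·121 − 625 = 222;  nΣy²−(Σy)² = 7·1759 − 11449 = 864
  √(222·864) = √191808 = 437.9589
r = 356 / 437.9589 = 0.8129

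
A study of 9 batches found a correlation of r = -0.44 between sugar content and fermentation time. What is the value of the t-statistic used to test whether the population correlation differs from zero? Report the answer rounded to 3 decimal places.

t = r·√(n−2) / √(1−r²) with r = -0.44, n = 9
  = -0.44·√7 / √(1 − 0.1936)
  = -0.44·2.645751 / 0.897998
  = -1.164130 / 0.897998 = -1.296

-1.296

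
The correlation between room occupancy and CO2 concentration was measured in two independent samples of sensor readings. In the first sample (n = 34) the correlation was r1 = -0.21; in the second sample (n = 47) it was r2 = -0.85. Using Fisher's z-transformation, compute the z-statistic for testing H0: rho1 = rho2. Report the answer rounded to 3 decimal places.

4.448

z1 = atanh(-0.21) = -0.213171,  z2 = atanh(-0.85) = -1.256153
SE = √(1/(n1−3) + 1/(n2−3)) = √(1/31 + 1/44) = √(0.0322581 + 0.0227273) = √0.0549854 = 0.234490
z = (z1 − z2)/SE = (-0.213171 − (-1.256153)) / 0.234490 = 1.042982 / 0.234490 = 4.448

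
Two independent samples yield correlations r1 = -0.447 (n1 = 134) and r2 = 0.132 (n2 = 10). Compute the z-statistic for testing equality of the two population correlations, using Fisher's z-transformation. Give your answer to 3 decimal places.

-1.582

Fisher z-transforms: z1 = atanh(-0.447) = -0.480945, z2 = atanh(0.132) = 0.132775; difference d = -0.613720
Var(d) = 1/131 + 1/7 = 0.0076336 + 0.1428571 = 0.1504907
z = d/√Var(d) = -0.613720 / √0.1504907 = -0.613720 / 0.387931 = -1.582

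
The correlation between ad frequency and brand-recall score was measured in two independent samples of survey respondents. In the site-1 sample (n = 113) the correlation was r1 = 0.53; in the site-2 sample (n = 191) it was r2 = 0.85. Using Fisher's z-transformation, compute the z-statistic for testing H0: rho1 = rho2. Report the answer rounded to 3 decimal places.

z1 = atanh(0.53) = 0.590145,  z2 = atanh(0.85) = 1.256153
SE = √(1/(n1−3) + 1/(n2−3)) = √(1/110 + 1/188) = √(0.0090909 + 0.0053191) = √0.0144100 = 0.120042
z = (z1 − z2)/SE = (0.590145 − 1.256153) / 0.120042 = -0.666008 / 0.120042 = -5.548

-5.548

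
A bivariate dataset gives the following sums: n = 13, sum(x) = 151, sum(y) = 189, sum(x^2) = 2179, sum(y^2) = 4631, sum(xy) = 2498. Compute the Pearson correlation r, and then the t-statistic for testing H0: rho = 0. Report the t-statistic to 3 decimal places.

1.192

S_xy = nΣxy − ΣxΣy = 13·2498 − 151·189 = 32474 − 28539 = 3935
S_xx = nΣx² − (Σx)² = 13·2179 − 151² = 28327 − 22801 = 5526
S_yy = nΣy² − (Σy)² = 13·4631 − 189² = 60203 − 35721 = 24482
r = S_xy / √(S_xx·S_yy) = 3935 / √(5526·24482) = 3935 / √135287532 = 3935 / 11631.3169 = 0.3383
t = r·√(n−2)/√(1−r²) = 0.3383·√11 / √(1−0.114447) = 1.122014 / 0.941038 = 1.192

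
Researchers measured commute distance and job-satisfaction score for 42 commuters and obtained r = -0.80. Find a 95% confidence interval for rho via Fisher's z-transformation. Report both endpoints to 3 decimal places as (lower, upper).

(-0.888, -0.655)

Fisher z: z_r = atanh(r) = ½·ln((1+(-0.80))/(1−(-0.80))) = -1.098612
SE(z) = 1/√(n−3) = 1/√39 = 0.160128
95% ⇒ z* = 1.960; margin = 1.960·0.160128 = 0.313851
CI on z-scale: (-1.412463, -0.784761)
Back-transform: tanh(-1.412463) = -0.888016, tanh(-0.784761) = -0.655431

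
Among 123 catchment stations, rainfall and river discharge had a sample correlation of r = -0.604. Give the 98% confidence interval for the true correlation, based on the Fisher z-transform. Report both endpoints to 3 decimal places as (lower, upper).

z_r = atanh(-0.604) = -0.699421;  SE = 1/√(n−3) = 1/√120 = 0.091287
z-limits: -0.699421 ± 2.326·0.091287 = -0.699421 ± 0.212334 = [-0.911755, -0.487087]
ρ-limits: (tanh -0.911755, tanh -0.487087) = (-0.722, -0.452)

(-0.722, -0.452)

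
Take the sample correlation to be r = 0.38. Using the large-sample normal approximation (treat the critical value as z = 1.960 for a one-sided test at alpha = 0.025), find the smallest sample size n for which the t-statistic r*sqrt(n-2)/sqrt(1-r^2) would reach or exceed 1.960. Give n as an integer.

25

Need r·√(n−2)/√(1−r²) ≥ 1.960
√(n−2) ≥ 1.960·√(1−0.1444) / 0.38 = 1.960·0.924986 / 0.38 = 4.7710
n−2 ≥ 22.7624  ⇒  n ≥ 24.7624
Smallest integer n = 25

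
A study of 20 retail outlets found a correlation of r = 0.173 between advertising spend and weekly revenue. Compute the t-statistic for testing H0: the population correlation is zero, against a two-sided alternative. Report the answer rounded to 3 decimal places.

1 − r² = 1 − 0.029929 = 0.970071;  √(1−r²) = 0.984922
√(n−2) = √18 = 4.242641
t = r·√(n−2)/√(1−r²) = 0.173 · 4.242641 / 0.984922 = 0.745

0.745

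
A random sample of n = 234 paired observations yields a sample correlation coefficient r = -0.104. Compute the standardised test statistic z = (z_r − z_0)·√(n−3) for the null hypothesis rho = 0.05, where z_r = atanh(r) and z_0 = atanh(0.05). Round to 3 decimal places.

z_r = atanh(-0.104) = -0.104377,  z_0 = atanh(0.05) = 0.050042
SE = 1/√(n−3) = 1/√231 = 0.065795
z = (z_r − z_0)/SE = (-0.104377 − 0.050042) / 0.065795 = -0.154419 / 0.065795 = -2.347

-2.347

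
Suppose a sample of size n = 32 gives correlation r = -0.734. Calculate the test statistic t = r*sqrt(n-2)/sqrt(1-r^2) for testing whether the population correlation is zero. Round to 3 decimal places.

-5.920

t = r·√(n−2) / √(1−r²) with r = -0.734, n = 32
  = -0.734·√30 / √(1 − 0.538756)
  = -0.734·5.477226 / 0.679149
  = -4.020284 / 0.679149 = -5.920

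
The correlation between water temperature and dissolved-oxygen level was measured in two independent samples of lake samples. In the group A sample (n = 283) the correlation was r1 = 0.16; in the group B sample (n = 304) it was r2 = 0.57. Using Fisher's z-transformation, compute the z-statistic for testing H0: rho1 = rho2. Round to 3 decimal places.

-5.855

z1 = atanh(0.16) = 0.161387,  z2 = atanh(0.57) = 0.647523
SE = √(1/(n1−3) + 1/(n2−3)) = √(1/280 + 1/301) = √(0.0035714 + 0.0033223) = √0.0068937 = 0.083028
z = (z1 − z2)/SE = (0.161387 − 0.647523) / 0.083028 = -0.486136 / 0.083028 = -5.855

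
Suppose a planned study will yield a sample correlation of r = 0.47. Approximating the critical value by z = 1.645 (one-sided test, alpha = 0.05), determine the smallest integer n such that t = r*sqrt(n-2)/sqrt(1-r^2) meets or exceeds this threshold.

Need r·√(n−2)/√(1−r²) ≥ 1.645
√(n−2) ≥ 1.645·√(1−0.2209) / 0.47 = 1.645·0.882666 / 0.47 = 3.0893
n−2 ≥ 9.5438  ⇒  n ≥ 11.5438
Smallest integer n = 12

12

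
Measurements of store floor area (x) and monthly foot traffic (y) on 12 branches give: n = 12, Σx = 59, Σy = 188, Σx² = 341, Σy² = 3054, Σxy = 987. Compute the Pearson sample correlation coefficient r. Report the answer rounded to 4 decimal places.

S_xy = nΣxy − ΣxΣy = 12·987 − 59·188 = 11844 − 11092 = 752
S_xx = nΣx² − (Σx)² = 12·341 − 59² = 4092 − 3481 = 611
S_yy = nΣy² − (Σy)² = 12·3054 − 188² = 36648 − 35344 = 1304
r = S_xy / √(S_xx·S_yy) = 752 / √(611·1304) = 752 / √796744 = 752 / 892.6052 = 0.8425

0.8425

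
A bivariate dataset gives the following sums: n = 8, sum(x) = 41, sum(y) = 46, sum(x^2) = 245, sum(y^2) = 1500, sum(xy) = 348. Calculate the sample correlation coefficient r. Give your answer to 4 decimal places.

S_xy = nΣxy − ΣxΣy = 8·348 − 41·46 = 2784 − 1886 = 898
S_xx = nΣx² − (Σx)² = 8·245 − 41² = 1960 − 1681 = 279
S_yy = nΣy² − (Σy)² = 8·1500 − 46² = 12000 − 2116 = 9884
r = S_xy / √(S_xx·S_yy) = 898 / √(279·9884) = 898 / √2757636 = 898 / 1660.6131 = 0.5408

0.5408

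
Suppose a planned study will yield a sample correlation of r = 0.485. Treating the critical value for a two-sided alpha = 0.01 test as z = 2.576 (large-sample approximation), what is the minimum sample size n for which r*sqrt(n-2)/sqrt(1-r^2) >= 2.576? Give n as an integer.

r√(n−2)/√(1−r²) ≥ 2.576  ⇔  n−2 ≥ (2.576)²·(1−r²)/r²
(1−r²)/r² = (1−0.235225)/0.235225 = 3.2512
n ≥ 2 + 6.635776·3.2512 = 2 + 21.5742 = 23.5742
⌈23.5742⌉ = 24

24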